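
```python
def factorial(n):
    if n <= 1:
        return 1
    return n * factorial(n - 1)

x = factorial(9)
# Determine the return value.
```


factorial(9)
= 9 * factorial(8)
= 9 * 8 * factorial(7)
= 9 * 8 * 7 * factorial(6)
= 9 * 8 * 7 * 6 * factorial(5)
= 9 * 8 * 7 * 6 * 5 * factorial(4)
= 9 * 8 * 7 * 6 * 5 * 4 * factorial(3)
= 9 * 8 * 7 * 6 * 5 * 4 * 3 * factorial(2)
= 9 * 8 * 7 * 6 * 5 * 4 * 3 * 2 * factorial(1)
= 9 * 8 * 7 * 6 * 5 * 4 * 3 * 2 * 1
= 362880


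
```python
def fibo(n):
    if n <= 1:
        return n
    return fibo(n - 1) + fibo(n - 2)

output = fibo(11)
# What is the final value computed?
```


fibo(11)
= fibo(10) + fibo(9)
= (fibo(9) + fibo(8)) + fibo(9)
Computing bottom-up: fibo(0)=0, fibo(1)=1, fibo(2)=1, fibo(3)=2, fibo(4)=3, fibo(5)=5, fibo(6)=8, fibo(7)=13, fibo(8)=21, fibo(9)=34, fibo(10)=55, fibo(11)=89
= 89


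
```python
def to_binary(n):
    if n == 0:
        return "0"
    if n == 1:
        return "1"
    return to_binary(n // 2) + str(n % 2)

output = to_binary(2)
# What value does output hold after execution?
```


to_binary(2)
= to_binary(1) + "0"
= "1" + "0"
= "10"


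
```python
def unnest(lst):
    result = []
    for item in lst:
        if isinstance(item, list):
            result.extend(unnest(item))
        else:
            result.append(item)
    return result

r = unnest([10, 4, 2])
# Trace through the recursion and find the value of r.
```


unnest([10, 4, 2])
Processing each element:
  10 is not a list -> append 10
  4 is not a list -> append 4
  2 is not a list -> append 2
= [10, 4, 2]


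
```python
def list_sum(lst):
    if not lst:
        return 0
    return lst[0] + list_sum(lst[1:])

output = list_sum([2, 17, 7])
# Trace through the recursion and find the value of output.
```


list_sum([2, 17, 7])
= 2 + list_sum([17, 7])
= 2 + 17 + list_sum([7])
= 2 + 17 + 7 + list_sum([])
= 2 + 17 + 7 + 0
= 26


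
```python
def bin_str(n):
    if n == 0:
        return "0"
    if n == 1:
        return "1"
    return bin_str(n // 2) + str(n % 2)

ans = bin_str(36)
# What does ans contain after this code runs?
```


bin_str(36)
= bin_str(18) + "0"
= bin_str(9) + "0" + "0"
= bin_str(4) + "1" + "0" + "0"
= bin_str(2) + "0" + "1" + "0" + "0"
= bin_str(1) + "0" + "0" + "1" + "0" + "0"
= "1" + "0" + "0" + "1" + "0" + "0"
= "100100"


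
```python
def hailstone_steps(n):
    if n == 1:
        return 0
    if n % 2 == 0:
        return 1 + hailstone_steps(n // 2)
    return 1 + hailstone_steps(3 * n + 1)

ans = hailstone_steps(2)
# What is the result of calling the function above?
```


hailstone_steps(2)
2 is even -> hailstone_steps(1)
Reached 1 after 1 steps
= 1


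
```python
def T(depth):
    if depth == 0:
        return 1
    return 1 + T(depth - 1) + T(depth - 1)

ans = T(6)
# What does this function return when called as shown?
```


T(6)
= 1 + T(5) + T(5)
= 1 + 2 * T(5)
T(k) = 2^(k+1) - 1
T(0) = 1
T(1) = 3
T(2) = 7
T(3) = 15
T(4) = 31
T(6) = 2^7 - 1 = 127


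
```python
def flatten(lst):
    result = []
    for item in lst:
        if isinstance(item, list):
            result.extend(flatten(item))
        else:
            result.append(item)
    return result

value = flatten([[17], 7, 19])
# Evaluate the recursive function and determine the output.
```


flatten([[17], 7, 19])
Processing each element:
  [17] is a list -> flatten recursively -> [17]
  7 is not a list -> append 7
  19 is not a list -> append 19
= [17, 7, 19]


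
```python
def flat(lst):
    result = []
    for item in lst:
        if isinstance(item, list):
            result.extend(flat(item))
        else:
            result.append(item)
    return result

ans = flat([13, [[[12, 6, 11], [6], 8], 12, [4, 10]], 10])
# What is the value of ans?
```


flat([13, [[[12, 6, 11], [6], 8], 12, [4, 10]], 10])
Processing each element:
  13 is not a list -> append 13
  [[[12, 6, 11], [6], 8], 12, [4, 10]] is a list -> flat recursively -> [12, 6, 11, 6, 8, 12, 4, 10]
  10 is not a list -> append 10
= [13, 12, 6, 11, 6, 8, 12, 4, 10, 10]


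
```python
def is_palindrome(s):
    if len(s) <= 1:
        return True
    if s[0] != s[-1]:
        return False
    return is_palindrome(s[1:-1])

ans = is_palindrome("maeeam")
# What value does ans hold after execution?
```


is_palindrome("maeeam")
"maeeam": s[0]='m' == s[-1]='m' -> is_palindrome("aeea")
"aeea": s[0]='a' == s[-1]='a' -> is_palindrome("ee")
"ee": s[0]='e' == s[-1]='e' -> is_palindrome("")
"": len <= 1 -> True
= True


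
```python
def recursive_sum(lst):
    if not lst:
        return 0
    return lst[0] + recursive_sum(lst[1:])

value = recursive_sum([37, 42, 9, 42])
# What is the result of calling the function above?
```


recursive_sum([37, 42, 9, 42])
= 37 + recursive_sum([42, 9, 42])
= 37 + 42 + recursive_sum([9, 42])
= 37 + 42 + 9 + recursive_sum([42])
= 37 + 42 + 9 + 42 + recursive_sum([])
= 37 + 42 + 9 + 42 + 0
= 130


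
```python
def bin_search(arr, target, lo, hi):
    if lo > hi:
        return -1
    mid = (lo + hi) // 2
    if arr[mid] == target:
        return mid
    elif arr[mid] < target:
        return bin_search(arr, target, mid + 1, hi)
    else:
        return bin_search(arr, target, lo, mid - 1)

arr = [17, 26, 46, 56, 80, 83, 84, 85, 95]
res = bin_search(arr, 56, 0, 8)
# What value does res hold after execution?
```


bin_search(arr, 56, 0, 8)
lo=0, hi=8, mid=4, arr[mid]=80
80 > 56, search left half
lo=0, hi=3, mid=1, arr[mid]=26
26 < 56, search right half
lo=2, hi=3, mid=2, arr[mid]=46
46 < 56, search right half
lo=3, hi=3, mid=3, arr[mid]=56
arr[3] == 56, found at index 3
= 3


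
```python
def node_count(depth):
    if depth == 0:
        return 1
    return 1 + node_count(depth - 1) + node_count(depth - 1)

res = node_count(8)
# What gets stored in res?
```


node_count(8)
= 1 + node_count(7) + node_count(7)
= 1 + 2 * node_count(7)
node_count(k) = 2^(k+1) - 1
node_count(0) = 1
node_count(1) = 3
node_count(2) = 7
node_count(3) = 15
node_count(4) = 31
node_count(8) = 2^9 - 1 = 511


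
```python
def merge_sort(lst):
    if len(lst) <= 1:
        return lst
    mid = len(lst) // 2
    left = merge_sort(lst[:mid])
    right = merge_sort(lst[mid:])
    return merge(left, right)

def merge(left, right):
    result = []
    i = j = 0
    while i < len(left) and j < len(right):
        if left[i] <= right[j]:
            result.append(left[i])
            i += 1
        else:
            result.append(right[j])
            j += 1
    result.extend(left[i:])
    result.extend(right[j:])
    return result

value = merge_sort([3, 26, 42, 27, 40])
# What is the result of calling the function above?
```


merge_sort([3, 26, 42, 27, 40])
Split into [3, 26] and [42, 27, 40]
Left sorted: [3, 26]
Right sorted: [27, 40, 42]
Merge [3, 26] and [27, 40, 42]
= [3, 26, 27, 40, 42]


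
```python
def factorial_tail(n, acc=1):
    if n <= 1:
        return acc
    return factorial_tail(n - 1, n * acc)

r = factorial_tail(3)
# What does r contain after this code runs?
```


factorial_tail(3, 1)
= factorial_tail(2, 3 * 1) = factorial_tail(2, 3)
= factorial_tail(1, 2 * 3) = factorial_tail(1, 6)
n <= 1, return acc = 6


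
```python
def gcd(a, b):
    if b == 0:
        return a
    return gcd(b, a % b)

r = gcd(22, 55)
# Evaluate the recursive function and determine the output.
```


gcd(22, 55)
= gcd(55, 22 % 55) = gcd(55, 22)
= gcd(22, 55 % 22) = gcd(22, 11)
= gcd(11, 22 % 11) = gcd(11, 0)
b == 0, return a = 11


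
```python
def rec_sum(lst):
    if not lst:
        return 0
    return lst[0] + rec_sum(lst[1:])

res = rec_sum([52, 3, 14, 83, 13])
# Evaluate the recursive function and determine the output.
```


rec_sum([52, 3, 14, 83, 13])
= 52 + rec_sum([3, 14, 83, 13])
= 52 + 3 + rec_sum([14, 83, 13])
= 52 + 3 + 14 + rec_sum([83, 13])
= 52 + 3 + 14 + 83 + rec_sum([13])
= 52 + 3 + 14 + 83 + 13 + rec_sum([])
= 52 + 3 + 14 + 83 + 13 + 0
= 165


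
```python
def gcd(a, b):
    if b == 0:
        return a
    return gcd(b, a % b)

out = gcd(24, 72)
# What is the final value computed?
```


gcd(24, 72)
= gcd(72, 24 % 72) = gcd(72, 24)
= gcd(24, 72 % 24) = gcd(24, 0)
b == 0, return a = 24


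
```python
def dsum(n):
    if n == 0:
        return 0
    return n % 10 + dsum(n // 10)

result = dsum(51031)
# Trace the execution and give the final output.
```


dsum(51031)
= 1 + dsum(5103)
= 1 + 3 + dsum(510)
= 1 + 3 + 0 + dsum(51)
= 1 + 3 + 0 + 1 + dsum(5)
= 1 + 3 + 0 + 1 + 5 + dsum(0)
= 1 + 3 + 0 + 1 + 5 + 0
= 10


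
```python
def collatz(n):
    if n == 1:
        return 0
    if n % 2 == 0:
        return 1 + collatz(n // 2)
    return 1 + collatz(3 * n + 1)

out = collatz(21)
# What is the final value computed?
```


collatz(21)
21 is odd -> 3*21+1 = 64 -> collatz(64)
64 is even -> collatz(32)
32 is even -> collatz(16)
16 is even -> collatz(8)
8 is even -> collatz(4)
4 is even -> collatz(2)
2 is even -> collatz(1)
Reached 1 after 7 steps
= 7


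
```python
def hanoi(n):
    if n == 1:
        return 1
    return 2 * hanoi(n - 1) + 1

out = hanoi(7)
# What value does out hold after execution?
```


hanoi(7)
= 2 * hanoi(6) + 1
= 2 * (2 * hanoi(5) + 1) + 1
= 2 * (2 * (2 * hanoi(4) + 1) + 1) + 1
= 2 * (2 * (2 * (2 * hanoi(3) + 1) + 1) + 1) + 1
= 2 * (2 * (2 * (2 * (2 * hanoi(2) + 1) + 1) + 1) + 1) + 1
= 2 * (2 * (2 * (2 * (2 * (2 * hanoi(1) + 1) + 1) + 1) + 1) + 1) + 1
Now compute bottom-up:
hanoi(1) = 1
hanoi(2) = 2 * 1 + 1 = 3
hanoi(3) = 2 * 3 + 1 = 7
hanoi(4) = 2 * 7 + 1 = 15
hanoi(5) = 2 * 15 + 1 = 31
hanoi(6) = 2 * 31 + 1 = 63
hanoi(7) = 2 * 63 + 1 = 127
= 127


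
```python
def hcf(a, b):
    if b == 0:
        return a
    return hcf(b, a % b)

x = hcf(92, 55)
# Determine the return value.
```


hcf(92, 55)
= hcf(55, 92 % 55) = hcf(55, 37)
= hcf(37, 55 % 37) = hcf(37, 18)
= hcf(18, 37 % 18) = hcf(18, 1)
= hcf(1, 18 % 1) = hcf(1, 0)
b == 0, return a = 1


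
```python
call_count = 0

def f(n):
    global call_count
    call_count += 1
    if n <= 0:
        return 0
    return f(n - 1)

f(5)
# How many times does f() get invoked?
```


f(5) calls f(4) calls ... calls f(0)
Total calls: 5 + 1 (for base case) = 6


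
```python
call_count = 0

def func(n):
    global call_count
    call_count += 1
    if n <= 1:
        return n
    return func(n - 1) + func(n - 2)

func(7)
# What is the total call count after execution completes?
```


func(7) calls func(6) and func(5); each non-base call branches into two more.
Let C(k) = total number of calls made by func(k), including the call to func(k) itself.
Base cases: C(0) = 1, C(1) = 1
Recurrence: C(k) = 1 + C(k-1) + C(k-2)
  C(2) = 1 + C(1) + C(0) = 1 + 1 + 1 = 3
  C(3) = 1 + C(2) + C(1) = 1 + 3 + 1 = 5
  C(4) = 1 + C(3) + C(2) = 1 + 5 + 3 = 9
  C(5) = 1 + C(4) + C(3) = 1 + 9 + 5 = 15
  C(6) = 1 + C(5) + C(4) = 1 + 15 + 9 = 25
  C(7) = 1 + C(6) + C(5) = 1 + 25 + 15 = 41
Total calls = C(7) = 41


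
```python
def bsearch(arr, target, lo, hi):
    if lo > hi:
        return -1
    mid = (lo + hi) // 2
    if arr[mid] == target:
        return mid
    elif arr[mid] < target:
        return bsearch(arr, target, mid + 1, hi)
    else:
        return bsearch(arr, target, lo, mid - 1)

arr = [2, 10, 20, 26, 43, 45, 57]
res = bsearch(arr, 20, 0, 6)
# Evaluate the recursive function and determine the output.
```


bsearch(arr, 20, 0, 6)
lo=0, hi=6, mid=3, arr[mid]=26
26 > 20, search left half
lo=0, hi=2, mid=1, arr[mid]=10
10 < 20, search right half
lo=2, hi=2, mid=2, arr[mid]=20
arr[2] == 20, found at index 2
= 2


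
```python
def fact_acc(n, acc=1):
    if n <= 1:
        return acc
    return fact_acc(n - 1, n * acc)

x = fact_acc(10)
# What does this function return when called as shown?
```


fact_acc(10, 1)
= fact_acc(9, 10 * 1) = fact_acc(9, 10)
= fact_acc(8, 9 * 10) = fact_acc(8, 90)
= fact_acc(7, 8 * 90) = fact_acc(7, 720)
= fact_acc(6, 7 * 720) = fact_acc(6, 5040)
= fact_acc(5, 6 * 5040) = fact_acc(5, 30240)
= fact_acc(4, 5 * 30240) = fact_acc(4, 151200)
= fact_acc(3, 4 * 151200) = fact_acc(3, 604800)
= fact_acc(2, 3 * 604800) = fact_acc(2, 1814400)
= fact_acc(1, 2 * 1814400) = fact_acc(1, 3628800)
n <= 1, return acc = 3628800


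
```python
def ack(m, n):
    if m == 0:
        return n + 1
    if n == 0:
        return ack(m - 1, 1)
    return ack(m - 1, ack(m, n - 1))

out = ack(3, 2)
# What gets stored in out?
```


ack(3, 2)
= ack(2, ack(3, 1))
First compute ack(3, 1) = 13
= ack(2, 13)
= 29


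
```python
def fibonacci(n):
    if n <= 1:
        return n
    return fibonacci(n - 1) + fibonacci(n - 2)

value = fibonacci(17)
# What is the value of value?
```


fibonacci(17)
= fibonacci(16) + fibonacci(15)
= (fibonacci(15) + fibonacci(14)) + fibonacci(15)
Computing bottom-up: fibonacci(0)=0, fibonacci(1)=1, fibonacci(2)=1, fibonacci(3)=2, fibonacci(4)=3, fibonacci(5)=5, fibonacci(6)=8, fibonacci(7)=13, fibonacci(8)=21, fibonacci(9)=34, fibonacci(10)=55, fibonacci(11)=89, fibonacci(12)=144, fibonacci(13)=233, fibonacci(14)=377, fibonacci(15)=610, fibonacci(16)=987, fibonacci(17)=1597
= 1597


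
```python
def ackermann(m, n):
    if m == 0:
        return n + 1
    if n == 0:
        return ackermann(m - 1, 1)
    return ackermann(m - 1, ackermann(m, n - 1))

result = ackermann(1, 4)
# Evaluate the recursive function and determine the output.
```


ackermann(1, 4)
= ackermann(0, ackermann(1, 3))
First compute ackermann(1, 3) = 5
= ackermann(0, 5)
= 6


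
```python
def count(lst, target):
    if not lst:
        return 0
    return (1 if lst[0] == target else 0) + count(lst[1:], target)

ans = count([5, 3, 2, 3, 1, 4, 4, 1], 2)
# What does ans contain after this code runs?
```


count([5, 3, 2, 3, 1, 4, 4, 1], 2)
lst[0]=5 != 2: 0 + count([3, 2, 3, 1, 4, 4, 1], 2)
lst[0]=3 != 2: 0 + count([2, 3, 1, 4, 4, 1], 2)
lst[0]=2 == 2: 1 + count([3, 1, 4, 4, 1], 2)
lst[0]=3 != 2: 0 + count([1, 4, 4, 1], 2)
lst[0]=1 != 2: 0 + count([4, 4, 1], 2)
lst[0]=4 != 2: 0 + count([4, 1], 2)
lst[0]=4 != 2: 0 + count([1], 2)
lst[0]=1 != 2: 0 + count([], 2)
= 1


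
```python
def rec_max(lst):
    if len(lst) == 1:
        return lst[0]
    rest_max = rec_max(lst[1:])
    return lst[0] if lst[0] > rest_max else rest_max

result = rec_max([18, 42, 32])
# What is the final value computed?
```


rec_max([18, 42, 32])
= compare 18 with rec_max([42, 32])
= compare 42 with rec_max([32])
Base: rec_max([32]) = 32
compare 42 with 32: max = 42
compare 18 with 42: max = 42
= 42


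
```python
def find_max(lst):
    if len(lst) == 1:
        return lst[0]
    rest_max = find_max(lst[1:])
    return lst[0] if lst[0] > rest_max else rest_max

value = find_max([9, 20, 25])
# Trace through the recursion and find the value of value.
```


find_max([9, 20, 25])
= compare 9 with find_max([20, 25])
= compare 20 with find_max([25])
Base: find_max([25]) = 25
compare 20 with 25: max = 25
compare 9 with 25: max = 25
= 25


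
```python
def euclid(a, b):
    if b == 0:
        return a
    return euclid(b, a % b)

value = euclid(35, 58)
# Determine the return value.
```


euclid(35, 58)
= euclid(58, 35 % 58) = euclid(58, 35)
= euclid(35, 58 % 35) = euclid(35, 23)
= euclid(23, 35 % 23) = euclid(23, 12)
= euclid(12, 23 % 12) = euclid(12, 11)
= euclid(11, 12 % 11) = euclid(11, 1)
= euclid(1, 11 % 1) = euclid(1, 0)
b == 0, return a = 1


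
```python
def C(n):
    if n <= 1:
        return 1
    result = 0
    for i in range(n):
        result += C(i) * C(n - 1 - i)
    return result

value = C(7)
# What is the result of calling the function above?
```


C(7)
= sum of C(i) * C(7-1-i) for i in 0..6
First compute sub-values bottom-up:
  C(0) = 1, C(1) = 1
  C(2) = 1*1 + 1*1 = 2
  C(3) = 1*2 + 1*1 + 2*1 = 5
  C(4) = 1*5 + 1*2 + 2*1 + 5*1 = 14
  C(5) = 1*14 + 1*5 + 2*2 + 5*1 + 14*1 = 42
  C(6) = 1*42 + 1*14 + 2*5 + 5*2 + 14*1 + 42*1 = 132
Now C(7):
  C(0)*C(6) = 1*132 = 132
  C(1)*C(5) = 1*42 = 42
  C(2)*C(4) = 2*14 = 28
  C(3)*C(3) = 5*5 = 25
  C(4)*C(2) = 14*2 = 28
  C(5)*C(1) = 42*1 = 42
  C(6)*C(0) = 132*1 = 132
= 132 + 42 + 28 + 25 + 28 + 42 + 132
= 429


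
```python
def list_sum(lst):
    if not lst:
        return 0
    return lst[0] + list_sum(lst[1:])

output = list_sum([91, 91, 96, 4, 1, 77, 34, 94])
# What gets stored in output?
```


list_sum([91, 91, 96, 4, 1, 77, 34, 94])
= 91 + list_sum([91, 96, 4, 1, 77, 34, 94])
= 91 + 91 + list_sum([96, 4, 1, 77, 34, 94])
= 91 + 91 + 96 + list_sum([4, 1, 77, 34, 94])
= 91 + 91 + 96 + 4 + list_sum([1, 77, 34, 94])
= 91 + 91 + 96 + 4 + 1 + list_sum([77, 34, 94])
= 91 + 91 + 96 + 4 + 1 + 77 + list_sum([34, 94])
= 91 + 91 + 96 + 4 + 1 + 77 + 34 + list_sum([94])
= 91 + 91 + 96 + 4 + 1 + 77 + 34 + 94 + list_sum([])
= 91 + 91 + 96 + 4 + 1 + 77 + 34 + 94 + 0
= 488


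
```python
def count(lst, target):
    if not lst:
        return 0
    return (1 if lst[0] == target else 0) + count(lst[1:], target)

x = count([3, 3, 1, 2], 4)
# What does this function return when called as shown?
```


count([3, 3, 1, 2], 4)
lst[0]=3 != 4: 0 + count([3, 1, 2], 4)
lst[0]=3 != 4: 0 + count([1, 2], 4)
lst[0]=1 != 4: 0 + count([2], 4)
lst[0]=2 != 4: 0 + count([], 4)
= 0


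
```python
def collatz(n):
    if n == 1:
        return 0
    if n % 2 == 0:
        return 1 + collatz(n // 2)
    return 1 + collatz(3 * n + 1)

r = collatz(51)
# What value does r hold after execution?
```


collatz(51)
51 is odd -> 3*51+1 = 154 -> collatz(154)
154 is even -> collatz(77)
77 is odd -> 3*77+1 = 232 -> collatz(232)
232 is even -> collatz(116)
116 is even -> collatz(58)
58 is even -> collatz(29)
29 is odd -> 3*29+1 = 88 -> collatz(88)
88 is even -> collatz(44)
44 is even -> collatz(22)
22 is even -> collatz(11)
11 is odd -> 3*11+1 = 34 -> collatz(34)
34 is even -> collatz(17)
17 is odd -> 3*17+1 = 52 -> collatz(52)
52 is even -> collatz(26)
26 is even -> collatz(13)
13 is odd -> 3*13+1 = 40 -> collatz(40)
40 is even -> collatz(20)
20 is even -> collatz(10)
10 is even -> collatz(5)
5 is odd -> 3*5+1 = 16 -> collatz(16)
16 is even -> collatz(8)
8 is even -> collatz(4)
4 is even -> collatz(2)
2 is even -> collatz(1)
Reached 1 after 24 steps
= 24


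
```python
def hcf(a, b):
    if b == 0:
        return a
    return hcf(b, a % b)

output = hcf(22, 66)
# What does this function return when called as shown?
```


hcf(22, 66)
= hcf(66, 22 % 66) = hcf(66, 22)
= hcf(22, 66 % 22) = hcf(22, 0)
b == 0, return a = 22


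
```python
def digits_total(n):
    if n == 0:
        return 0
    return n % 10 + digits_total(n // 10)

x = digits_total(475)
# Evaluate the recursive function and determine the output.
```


digits_total(475)
= 5 + digits_total(47)
= 5 + 7 + digits_total(4)
= 5 + 7 + 4 + digits_total(0)
= 5 + 7 + 4 + 0
= 16


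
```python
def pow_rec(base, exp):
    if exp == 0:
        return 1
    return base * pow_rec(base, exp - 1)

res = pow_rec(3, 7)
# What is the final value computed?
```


pow_rec(3, 7)
= 3 * pow_rec(3, 6)
= 3 * 3 * pow_rec(3, 5)
= 3 * 3 * 3 * pow_rec(3, 4)
= 3 * 3 * 3 * 3 * pow_rec(3, 3)
= 3 * 3 * 3 * 3 * 3 * pow_rec(3, 2)
= 3 * 3 * 3 * 3 * 3 * 3 * pow_rec(3, 1)
= 3 * 3 * 3 * 3 * 3 * 3 * 3 * pow_rec(3, 0)
= 3 * 3 * 3 * 3 * 3 * 3 * 3 * 1
= 2187


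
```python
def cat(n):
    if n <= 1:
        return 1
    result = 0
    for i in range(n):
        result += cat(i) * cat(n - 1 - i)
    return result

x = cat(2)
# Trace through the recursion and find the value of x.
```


cat(2)
= sum of cat(i) * cat(2-1-i) for i in 0..1
  cat(0)*cat(1) = 1*1 = 1
  cat(1)*cat(0) = 1*1 = 1
= 1 + 1
= 2


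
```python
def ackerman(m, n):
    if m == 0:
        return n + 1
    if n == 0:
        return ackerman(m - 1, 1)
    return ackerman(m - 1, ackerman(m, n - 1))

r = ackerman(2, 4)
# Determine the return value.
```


ackerman(2, 4)
= ackerman(1, ackerman(2, 3))
First compute ackerman(2, 3) = 9
= ackerman(1, 9)
= 11


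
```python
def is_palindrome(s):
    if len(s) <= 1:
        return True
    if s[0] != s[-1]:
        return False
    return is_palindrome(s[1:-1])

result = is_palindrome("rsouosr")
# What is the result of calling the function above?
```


is_palindrome("rsouosr")
"rsouosr": s[0]='r' == s[-1]='r' -> is_palindrome("souos")
"souos": s[0]='s' == s[-1]='s' -> is_palindrome("ouo")
"ouo": s[0]='o' == s[-1]='o' -> is_palindrome("u")
"u": len <= 1 -> True
= True


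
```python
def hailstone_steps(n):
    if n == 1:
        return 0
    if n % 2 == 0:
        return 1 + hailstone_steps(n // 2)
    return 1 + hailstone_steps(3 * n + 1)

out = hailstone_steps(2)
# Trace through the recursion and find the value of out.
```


hailstone_steps(2)
2 is even -> hailstone_steps(1)
Reached 1 after 1 steps
= 1


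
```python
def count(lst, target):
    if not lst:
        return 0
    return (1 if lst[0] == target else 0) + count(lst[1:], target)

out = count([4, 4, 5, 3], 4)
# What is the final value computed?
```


count([4, 4, 5, 3], 4)
lst[0]=4 == 4: 1 + count([4, 5, 3], 4)
lst[0]=4 == 4: 1 + count([5, 3], 4)
lst[0]=5 != 4: 0 + count([3], 4)
lst[0]=3 != 4: 0 + count([], 4)
= 2


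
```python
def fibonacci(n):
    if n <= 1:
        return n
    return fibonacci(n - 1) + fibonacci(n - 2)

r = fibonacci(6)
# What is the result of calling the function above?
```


fibonacci(6)
= fibonacci(5) + fibonacci(4)
= (fibonacci(4) + fibonacci(3)) + fibonacci(4)
Computing bottom-up: fibonacci(0)=0, fibonacci(1)=1, fibonacci(2)=1, fibonacci(3)=2, fibonacci(4)=3, fibonacci(5)=5, fibonacci(6)=8
= 8


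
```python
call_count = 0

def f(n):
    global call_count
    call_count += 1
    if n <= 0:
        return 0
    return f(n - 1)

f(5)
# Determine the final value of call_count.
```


f(5) calls f(4) calls ... calls f(0)
Total calls: 5 + 1 (for base case) = 6


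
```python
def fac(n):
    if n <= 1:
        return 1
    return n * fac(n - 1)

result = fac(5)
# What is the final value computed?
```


fac(5)
= 5 * fac(4)
= 5 * 4 * fac(3)
= 5 * 4 * 3 * fac(2)
= 5 * 4 * 3 * 2 * fac(1)
= 5 * 4 * 3 * 2 * 1
= 120


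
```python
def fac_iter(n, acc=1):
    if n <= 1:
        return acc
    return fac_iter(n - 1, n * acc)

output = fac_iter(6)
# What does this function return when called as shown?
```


fac_iter(6, 1)
= fac_iter(5, 6 * 1) = fac_iter(5, 6)
= fac_iter(4, 5 * 6) = fac_iter(4, 30)
= fac_iter(3, 4 * 30) = fac_iter(3, 120)
= fac_iter(2, 3 * 120) = fac_iter(2, 360)
= fac_iter(1, 2 * 360) = fac_iter(1, 720)
n <= 1, return acc = 720


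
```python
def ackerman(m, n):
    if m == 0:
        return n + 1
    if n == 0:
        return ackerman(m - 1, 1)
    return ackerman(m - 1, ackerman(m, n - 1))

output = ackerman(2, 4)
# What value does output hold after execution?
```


ackerman(2, 4)
= ackerman(1, ackerman(2, 3))
First compute ackerman(2, 3) = 9
= ackerman(1, 9)
= 11


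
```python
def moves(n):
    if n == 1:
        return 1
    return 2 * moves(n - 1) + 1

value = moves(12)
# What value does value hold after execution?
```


moves(12)
= 2 * moves(11) + 1
= 2 * (2 * moves(10) + 1) + 1
= 2 * (2 * (2 * moves(9) + 1) + 1) + 1
= 2 * (2 * (2 * (2 * moves(8) + 1) + 1) + 1) + 1
= 2 * (2 * (2 * (2 * (2 * moves(7) + 1) + 1) + 1) + 1) + 1
= 2 * (2 * (2 * (2 * (2 * (2 * moves(6) + 1) + 1) + 1) + 1) + 1) + 1
= 2 * (2 * (2 * (2 * (2 * (2 * (2 * moves(5) + 1) + 1) + 1) + 1) + 1) + 1) + 1
= 2 * (2 * (2 * (2 * (2 * (2 * (2 * (2 * moves(4) + 1) + 1) + 1) + 1) + 1) + 1) + 1) + 1
= 2 * (2 * (2 * (2 * (2 * (2 * (2 * (2 * (2 * moves(3) + 1) + 1) + 1) + 1) + 1) + 1) + 1) + 1) + 1
= 2 * (2 * (2 * (2 * (2 * (2 * (2 * (2 * (2 * (2 * moves(2) + 1) + 1) + 1) + 1) + 1) + 1) + 1) + 1) + 1) + 1
= 2 * (2 * (2 * (2 * (2 * (2 * (2 * (2 * (2 * (2 * (2 * moves(1) + 1) + 1) + 1) + 1) + 1) + 1) + 1) + 1) + 1) + 1) + 1
Now compute bottom-up:
moves(1) = 1
moves(2) = 2 * 1 + 1 = 3
moves(3) = 2 * 3 + 1 = 7
moves(4) = 2 * 7 + 1 = 15
moves(5) = 2 * 15 + 1 = 31
moves(6) = 2 * 31 + 1 = 63
moves(7) = 2 * 63 + 1 = 127
moves(8) = 2 * 127 + 1 = 255
moves(9) = 2 * 255 + 1 = 511
moves(10) = 2 * 511 + 1 = 1023
moves(11) = 2 * 1023 + 1 = 2047
moves(12) = 2 * 2047 + 1 = 4095
= 4095


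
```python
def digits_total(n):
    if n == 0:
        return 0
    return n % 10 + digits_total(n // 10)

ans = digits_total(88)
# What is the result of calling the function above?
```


digits_total(88)
= 8 + digits_total(8)
= 8 + 8 + digits_total(0)
= 8 + 8 + 0
= 16


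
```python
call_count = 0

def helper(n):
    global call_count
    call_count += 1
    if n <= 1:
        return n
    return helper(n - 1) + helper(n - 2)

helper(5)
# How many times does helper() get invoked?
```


helper(5) calls helper(4) and helper(3); each non-base call branches into two more.
Let C(k) = total number of calls made by helper(k), including the call to helper(k) itself.
Base cases: C(0) = 1, C(1) = 1
Recurrence: C(k) = 1 + C(k-1) + C(k-2)
  C(2) = 1 + C(1) + C(0) = 1 + 1 + 1 = 3
  C(3) = 1 + C(2) + C(1) = 1 + 3 + 1 = 5
  C(4) = 1 + C(3) + C(2) = 1 + 5 + 3 = 9
  C(5) = 1 + C(4) + C(3) = 1 + 9 + 5 = 15
Total calls = C(5) = 15


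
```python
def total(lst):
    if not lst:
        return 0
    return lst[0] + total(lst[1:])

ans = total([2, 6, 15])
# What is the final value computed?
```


total([2, 6, 15])
= 2 + total([6, 15])
= 2 + 6 + total([15])
= 2 + 6 + 15 + total([])
= 2 + 6 + 15 + 0
= 23


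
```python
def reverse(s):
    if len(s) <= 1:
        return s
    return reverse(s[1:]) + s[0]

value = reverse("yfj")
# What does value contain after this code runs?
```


reverse("yfj")
= reverse("fj") + "y"
= reverse("j") + "f" + "y"
= "j" + "f" + "y"
= "jfy"


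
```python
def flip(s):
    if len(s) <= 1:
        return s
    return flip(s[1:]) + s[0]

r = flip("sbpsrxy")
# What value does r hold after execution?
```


flip("sbpsrxy")
= flip("bpsrxy") + "s"
= flip("psrxy") + "b" + "s"
= flip("srxy") + "p" + "b" + "s"
= flip("rxy") + "s" + "p" + "b" + "s"
= flip("xy") + "r" + "s" + "p" + "b" + "s"
= flip("y") + "x" + "r" + "s" + "p" + "b" + "s"
= "y" + "x" + "r" + "s" + "p" + "b" + "s"
= "yxrspbs"


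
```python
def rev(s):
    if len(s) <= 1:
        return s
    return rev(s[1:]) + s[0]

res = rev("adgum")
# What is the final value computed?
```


rev("adgum")
= rev("dgum") + "a"
= rev("gum") + "d" + "a"
= rev("um") + "g" + "d" + "a"
= rev("m") + "u" + "g" + "d" + "a"
= "m" + "u" + "g" + "d" + "a"
= "mugda"


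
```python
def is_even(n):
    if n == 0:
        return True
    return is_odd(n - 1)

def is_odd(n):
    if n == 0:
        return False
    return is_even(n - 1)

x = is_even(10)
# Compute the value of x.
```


is_even(10)
= is_odd(9)
= is_even(8)
= is_odd(7)
= is_even(6)
= is_odd(5)
= is_even(4)
= is_odd(3)
= is_even(2)
= is_odd(1)
= is_even(0)
n == 0: return True
= True


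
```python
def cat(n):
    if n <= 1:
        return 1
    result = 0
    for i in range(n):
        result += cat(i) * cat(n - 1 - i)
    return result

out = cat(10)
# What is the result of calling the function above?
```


cat(10)
= sum of cat(i) * cat(10-1-i) for i in 0..9
First compute sub-values bottom-up:
  cat(0) = 1, cat(1) = 1
  cat(2) = 1*1 + 1*1 = 2
  cat(3) = 1*2 + 1*1 + 2*1 = 5
  cat(4) = 1*5 + 1*2 + 2*1 + 5*1 = 14
  cat(5) = 1*14 + 1*5 + 2*2 + 5*1 + 14*1 = 42
  cat(6) = 1*42 + 1*14 + 2*5 + 5*2 + 14*1 + 42*1 = 132
  cat(7) = 1*132 + 1*42 + 2*14 + 5*5 + 14*2 + 42*1 + 132*1 = 429
  cat(8) = 1*429 + 1*132 + 2*42 + 5*14 + 14*5 + 42*2 + 132*1 + 429*1 = 1430
  cat(9) = 1*1430 + 1*429 + 2*132 + 5*42 + 14*14 + 42*5 + 132*2 + 429*1 + 1430*1 = 4862
Now cat(10):
  cat(0)*cat(9) = 1*4862 = 4862
  cat(1)*cat(8) = 1*1430 = 1430
  cat(2)*cat(7) = 2*429 = 858
  cat(3)*cat(6) = 5*132 = 660
  cat(4)*cat(5) = 14*42 = 588
  cat(5)*cat(4) = 42*14 = 588
  cat(6)*cat(3) = 132*5 = 660
  cat(7)*cat(2) = 429*2 = 858
  cat(8)*cat(1) = 1430*1 = 1430
  cat(9)*cat(0) = 4862*1 = 4862
= 4862 + 1430 + 858 + 660 + 588 + 588 + 660 + 858 + 1430 + 4862
= 16796


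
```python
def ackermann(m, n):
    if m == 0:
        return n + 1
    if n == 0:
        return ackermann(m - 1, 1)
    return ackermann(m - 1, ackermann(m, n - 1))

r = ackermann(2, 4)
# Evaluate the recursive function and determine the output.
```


ackermann(2, 4)
= ackermann(1, ackermann(2, 3))
First compute ackermann(2, 3) = 9
= ackermann(1, 9)
= 11


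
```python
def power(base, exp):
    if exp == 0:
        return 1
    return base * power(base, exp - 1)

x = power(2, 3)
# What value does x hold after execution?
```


power(2, 3)
= 2 * power(2, 2)
= 2 * 2 * power(2, 1)
= 2 * 2 * 2 * power(2, 0)
= 2 * 2 * 2 * 1
= 8


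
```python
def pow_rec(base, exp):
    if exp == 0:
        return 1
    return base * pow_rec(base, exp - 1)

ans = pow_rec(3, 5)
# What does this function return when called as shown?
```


pow_rec(3, 5)
= 3 * pow_rec(3, 4)
= 3 * 3 * pow_rec(3, 3)
= 3 * 3 * 3 * pow_rec(3, 2)
= 3 * 3 * 3 * 3 * pow_rec(3, 1)
= 3 * 3 * 3 * 3 * 3 * pow_rec(3, 0)
= 3 * 3 * 3 * 3 * 3 * 1
= 243


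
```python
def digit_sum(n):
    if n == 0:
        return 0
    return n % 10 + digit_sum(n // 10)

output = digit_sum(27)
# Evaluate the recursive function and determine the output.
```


digit_sum(27)
= 7 + digit_sum(2)
= 7 + 2 + digit_sum(0)
= 7 + 2 + 0
= 9


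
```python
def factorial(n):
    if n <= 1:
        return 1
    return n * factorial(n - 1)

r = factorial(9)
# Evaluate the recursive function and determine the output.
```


factorial(9)
= 9 * factorial(8)
= 9 * 8 * factorial(7)
= 9 * 8 * 7 * factorial(6)
= 9 * 8 * 7 * 6 * factorial(5)
= 9 * 8 * 7 * 6 * 5 * factorial(4)
= 9 * 8 * 7 * 6 * 5 * 4 * factorial(3)
= 9 * 8 * 7 * 6 * 5 * 4 * 3 * factorial(2)
= 9 * 8 * 7 * 6 * 5 * 4 * 3 * 2 * factorial(1)
= 9 * 8 * 7 * 6 * 5 * 4 * 3 * 2 * 1
= 362880


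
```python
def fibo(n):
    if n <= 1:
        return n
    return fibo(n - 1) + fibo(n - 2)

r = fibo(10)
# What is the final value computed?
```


fibo(10)
= fibo(9) + fibo(8)
= (fibo(8) + fibo(7)) + fibo(8)
Computing bottom-up: fibo(0)=0, fibo(1)=1, fibo(2)=1, fibo(3)=2, fibo(4)=3, fibo(5)=5, fibo(6)=8, fibo(7)=13, fibo(8)=21, fibo(9)=34, fibo(10)=55
= 55


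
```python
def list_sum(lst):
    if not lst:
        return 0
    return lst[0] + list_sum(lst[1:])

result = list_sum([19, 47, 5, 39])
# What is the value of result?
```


list_sum([19, 47, 5, 39])
= 19 + list_sum([47, 5, 39])
= 19 + 47 + list_sum([5, 39])
= 19 + 47 + 5 + list_sum([39])
= 19 + 47 + 5 + 39 + list_sum([])
= 19 + 47 + 5 + 39 + 0
= 110


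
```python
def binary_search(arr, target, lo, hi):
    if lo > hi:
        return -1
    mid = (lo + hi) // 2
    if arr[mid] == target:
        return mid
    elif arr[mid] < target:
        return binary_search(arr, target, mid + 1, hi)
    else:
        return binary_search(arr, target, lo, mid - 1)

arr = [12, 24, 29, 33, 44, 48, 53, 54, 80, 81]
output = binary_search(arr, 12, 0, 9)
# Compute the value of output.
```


binary_search(arr, 12, 0, 9)
lo=0, hi=9, mid=4, arr[mid]=44
44 > 12, search left half
lo=0, hi=3, mid=1, arr[mid]=24
24 > 12, search left half
lo=0, hi=0, mid=0, arr[mid]=12
arr[0] == 12, found at index 0
= 0


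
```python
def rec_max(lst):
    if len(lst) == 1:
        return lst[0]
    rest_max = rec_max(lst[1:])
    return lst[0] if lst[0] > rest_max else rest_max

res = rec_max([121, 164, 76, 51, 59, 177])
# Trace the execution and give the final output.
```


rec_max([121, 164, 76, 51, 59, 177])
= compare 121 with rec_max([164, 76, 51, 59, 177])
= compare 164 with rec_max([76, 51, 59, 177])
= compare 76 with rec_max([51, 59, 177])
= compare 51 with rec_max([59, 177])
= compare 59 with rec_max([177])
Base: rec_max([177]) = 177
compare 59 with 177: max = 177
compare 51 with 177: max = 177
compare 76 with 177: max = 177
compare 164 with 177: max = 177
compare 121 with 177: max = 177
= 177


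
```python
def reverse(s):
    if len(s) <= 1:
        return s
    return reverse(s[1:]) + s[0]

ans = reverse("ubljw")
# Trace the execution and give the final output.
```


reverse("ubljw")
= reverse("bljw") + "u"
= reverse("ljw") + "b" + "u"
= reverse("jw") + "l" + "b" + "u"
= reverse("w") + "j" + "l" + "b" + "u"
= "w" + "j" + "l" + "b" + "u"
= "wjlbu"


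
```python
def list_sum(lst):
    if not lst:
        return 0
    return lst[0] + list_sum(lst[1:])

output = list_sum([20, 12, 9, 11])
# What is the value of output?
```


list_sum([20, 12, 9, 11])
= 20 + list_sum([12, 9, 11])
= 20 + 12 + list_sum([9, 11])
= 20 + 12 + 9 + list_sum([11])
= 20 + 12 + 9 + 11 + list_sum([])
= 20 + 12 + 9 + 11 + 0
= 52


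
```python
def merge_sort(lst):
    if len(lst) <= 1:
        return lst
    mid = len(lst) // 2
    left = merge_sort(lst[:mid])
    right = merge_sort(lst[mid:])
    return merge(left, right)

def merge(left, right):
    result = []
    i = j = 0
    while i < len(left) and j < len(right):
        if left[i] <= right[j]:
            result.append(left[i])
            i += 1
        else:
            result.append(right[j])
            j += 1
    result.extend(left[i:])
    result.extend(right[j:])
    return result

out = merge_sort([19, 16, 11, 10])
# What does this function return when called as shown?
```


merge_sort([19, 16, 11, 10])
Split into [19, 16] and [11, 10]
Left sorted: [16, 19]
Right sorted: [10, 11]
Merge [16, 19] and [10, 11]
= [10, 11, 16, 19]


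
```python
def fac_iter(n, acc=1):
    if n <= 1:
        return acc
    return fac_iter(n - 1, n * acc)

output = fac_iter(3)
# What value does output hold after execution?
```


fac_iter(3, 1)
= fac_iter(2, 3 * 1) = fac_iter(2, 3)
= fac_iter(1, 2 * 3) = fac_iter(1, 6)
n <= 1, return acc = 6


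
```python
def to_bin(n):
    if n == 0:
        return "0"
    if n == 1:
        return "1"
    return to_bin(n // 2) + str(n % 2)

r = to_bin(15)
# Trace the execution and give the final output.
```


to_bin(15)
= to_bin(7) + "1"
= to_bin(3) + "1" + "1"
= to_bin(1) + "1" + "1" + "1"
= "1" + "1" + "1" + "1"
= "1111"


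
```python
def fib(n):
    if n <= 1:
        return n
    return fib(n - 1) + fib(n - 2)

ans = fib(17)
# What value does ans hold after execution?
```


fib(17)
= fib(16) + fib(15)
= (fib(15) + fib(14)) + fib(15)
Computing bottom-up: fib(0)=0, fib(1)=1, fib(2)=1, fib(3)=2, fib(4)=3, fib(5)=5, fib(6)=8, fib(7)=13, fib(8)=21, fib(9)=34, fib(10)=55, fib(11)=89, fib(12)=144, fib(13)=233, fib(14)=377, fib(15)=610, fib(16)=987, fib(17)=1597
= 1597


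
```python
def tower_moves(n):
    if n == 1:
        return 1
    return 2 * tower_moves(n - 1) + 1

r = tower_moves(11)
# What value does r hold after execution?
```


tower_moves(11)
= 2 * tower_moves(10) + 1
= 2 * (2 * tower_moves(9) + 1) + 1
= 2 * (2 * (2 * tower_moves(8) + 1) + 1) + 1
= 2 * (2 * (2 * (2 * tower_moves(7) + 1) + 1) + 1) + 1
= 2 * (2 * (2 * (2 * (2 * tower_moves(6) + 1) + 1) + 1) + 1) + 1
= 2 * (2 * (2 * (2 * (2 * (2 * tower_moves(5) + 1) + 1) + 1) + 1) + 1) + 1
= 2 * (2 * (2 * (2 * (2 * (2 * (2 * tower_moves(4) + 1) + 1) + 1) + 1) + 1) + 1) + 1
= 2 * (2 * (2 * (2 * (2 * (2 * (2 * (2 * tower_moves(3) + 1) + 1) + 1) + 1) + 1) + 1) + 1) + 1
= 2 * (2 * (2 * (2 * (2 * (2 * (2 * (2 * (2 * tower_moves(2) + 1) + 1) + 1) + 1) + 1) + 1) + 1) + 1) + 1
= 2 * (2 * (2 * (2 * (2 * (2 * (2 * (2 * (2 * (2 * tower_moves(1) + 1) + 1) + 1) + 1) + 1) + 1) + 1) + 1) + 1) + 1
Now compute bottom-up:
tower_moves(1) = 1
tower_moves(2) = 2 * 1 + 1 = 3
tower_moves(3) = 2 * 3 + 1 = 7
tower_moves(4) = 2 * 7 + 1 = 15
tower_moves(5) = 2 * 15 + 1 = 31
tower_moves(6) = 2 * 31 + 1 = 63
tower_moves(7) = 2 * 63 + 1 = 127
tower_moves(8) = 2 * 127 + 1 = 255
tower_moves(9) = 2 * 255 + 1 = 511
tower_moves(10) = 2 * 511 + 1 = 1023
tower_moves(11) = 2 * 1023 + 1 = 2047
= 2047


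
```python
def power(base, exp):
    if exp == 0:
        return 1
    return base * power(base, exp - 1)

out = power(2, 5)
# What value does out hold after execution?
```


power(2, 5)
= 2 * power(2, 4)
= 2 * 2 * power(2, 3)
= 2 * 2 * 2 * power(2, 2)
= 2 * 2 * 2 * 2 * power(2, 1)
= 2 * 2 * 2 * 2 * 2 * power(2, 0)
= 2 * 2 * 2 * 2 * 2 * 1
= 32


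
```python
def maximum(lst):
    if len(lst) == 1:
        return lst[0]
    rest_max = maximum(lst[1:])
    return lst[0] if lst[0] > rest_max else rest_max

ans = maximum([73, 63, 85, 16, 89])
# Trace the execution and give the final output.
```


maximum([73, 63, 85, 16, 89])
= compare 73 with maximum([63, 85, 16, 89])
= compare 63 with maximum([85, 16, 89])
= compare 85 with maximum([16, 89])
= compare 16 with maximum([89])
Base: maximum([89]) = 89
compare 16 with 89: max = 89
compare 85 with 89: max = 89
compare 63 with 89: max = 89
compare 73 with 89: max = 89
= 89


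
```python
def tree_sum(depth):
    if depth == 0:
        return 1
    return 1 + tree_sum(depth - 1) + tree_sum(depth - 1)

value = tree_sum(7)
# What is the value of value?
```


tree_sum(7)
= 1 + tree_sum(6) + tree_sum(6)
= 1 + 2 * tree_sum(6)
tree_sum(k) = 2^(k+1) - 1
tree_sum(0) = 1
tree_sum(1) = 3
tree_sum(2) = 7
tree_sum(3) = 15
tree_sum(4) = 31
tree_sum(7) = 2^8 - 1 = 255


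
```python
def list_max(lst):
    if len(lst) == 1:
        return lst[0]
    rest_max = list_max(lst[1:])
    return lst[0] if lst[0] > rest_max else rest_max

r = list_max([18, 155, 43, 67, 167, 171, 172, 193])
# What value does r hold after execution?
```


list_max([18, 155, 43, 67, 167, 171, 172, 193])
= compare 18 with list_max([155, 43, 67, 167, 171, 172, 193])
= compare 155 with list_max([43, 67, 167, 171, 172, 193])
= compare 43 with list_max([67, 167, 171, 172, 193])
= compare 67 with list_max([167, 171, 172, 193])
= compare 167 with list_max([171, 172, 193])
= compare 171 with list_max([172, 193])
= compare 172 with list_max([193])
Base: list_max([193]) = 193
compare 172 with 193: max = 193
compare 171 with 193: max = 193
compare 167 with 193: max = 193
compare 67 with 193: max = 193
compare 43 with 193: max = 193
compare 155 with 193: max = 193
compare 18 with 193: max = 193
= 193


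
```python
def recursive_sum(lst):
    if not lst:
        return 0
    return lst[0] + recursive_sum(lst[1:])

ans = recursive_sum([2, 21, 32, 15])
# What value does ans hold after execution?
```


recursive_sum([2, 21, 32, 15])
= 2 + recursive_sum([21, 32, 15])
= 2 + 21 + recursive_sum([32, 15])
= 2 + 21 + 32 + recursive_sum([15])
= 2 + 21 + 32 + 15 + recursive_sum([])
= 2 + 21 + 32 + 15 + 0
= 70


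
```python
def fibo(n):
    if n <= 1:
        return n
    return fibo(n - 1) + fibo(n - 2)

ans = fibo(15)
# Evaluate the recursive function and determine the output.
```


fibo(15)
= fibo(14) + fibo(13)
= (fibo(13) + fibo(12)) + fibo(13)
Computing bottom-up: fibo(0)=0, fibo(1)=1, fibo(2)=1, fibo(3)=2, fibo(4)=3, fibo(5)=5, fibo(6)=8, fibo(7)=13, fibo(8)=21, fibo(9)=34, fibo(10)=55, fibo(11)=89, fibo(12)=144, fibo(13)=233, fibo(14)=377, fibo(15)=610
= 610


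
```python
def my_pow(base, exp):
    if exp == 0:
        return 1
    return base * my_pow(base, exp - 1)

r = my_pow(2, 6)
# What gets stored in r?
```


my_pow(2, 6)
= 2 * my_pow(2, 5)
= 2 * 2 * my_pow(2, 4)
= 2 * 2 * 2 * my_pow(2, 3)
= 2 * 2 * 2 * 2 * my_pow(2, 2)
= 2 * 2 * 2 * 2 * 2 * my_pow(2, 1)
= 2 * 2 * 2 * 2 * 2 * 2 * my_pow(2, 0)
= 2 * 2 * 2 * 2 * 2 * 2 * 1
= 64


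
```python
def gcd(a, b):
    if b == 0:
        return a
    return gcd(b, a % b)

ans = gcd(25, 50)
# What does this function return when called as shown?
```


gcd(25, 50)
= gcd(50, 25 % 50) = gcd(50, 25)
= gcd(25, 50 % 25) = gcd(25, 0)
b == 0, return a = 25


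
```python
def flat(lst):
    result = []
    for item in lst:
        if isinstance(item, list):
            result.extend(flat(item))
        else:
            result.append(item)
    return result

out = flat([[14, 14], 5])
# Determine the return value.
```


flat([[14, 14], 5])
Processing each element:
  [14, 14] is a list -> flat recursively -> [14, 14]
  5 is not a list -> append 5
= [14, 14, 5]


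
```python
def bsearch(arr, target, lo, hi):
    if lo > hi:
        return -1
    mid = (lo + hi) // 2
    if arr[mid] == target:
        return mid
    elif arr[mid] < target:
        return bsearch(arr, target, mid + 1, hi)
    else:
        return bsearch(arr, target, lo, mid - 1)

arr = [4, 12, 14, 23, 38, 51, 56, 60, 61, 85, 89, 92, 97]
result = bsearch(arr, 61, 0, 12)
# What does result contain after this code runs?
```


bsearch(arr, 61, 0, 12)
lo=0, hi=12, mid=6, arr[mid]=56
56 < 61, search right half
lo=7, hi=12, mid=9, arr[mid]=85
85 > 61, search left half
lo=7, hi=8, mid=7, arr[mid]=60
60 < 61, search right half
lo=8, hi=8, mid=8, arr[mid]=61
arr[8] == 61, found at index 8
= 8
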